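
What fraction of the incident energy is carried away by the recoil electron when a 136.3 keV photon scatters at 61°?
0.1208 (or 12.08%)

Calculate initial and final photon energies:

Initial: E₀ = 136.3 keV → λ₀ = 9.0964 pm
Compton shift: Δλ = 1.2500 pm
Final wavelength: λ' = 10.3464 pm
Final energy: E' = 119.8328 keV

Fractional energy loss:
(E₀ - E')/E₀ = (136.3000 - 119.8328)/136.3000
= 16.4672/136.3000
= 0.1208
= 12.08%

(Intermediate values are shown rounded; full precision is carried through to the final answer.)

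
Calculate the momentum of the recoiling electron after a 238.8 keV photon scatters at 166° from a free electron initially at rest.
1.9276e-22 kg·m/s

The electron is initially at rest, so by conservation of momentum:
p⃗_e = p⃗₀ − p⃗'  (incident photon momentum minus scattered photon momentum)

Photon momentum magnitudes (p = h/λ = E/c):
λ₀ = hc/E₀ = 5.1920 pm → p₀ = h/λ₀ = 1.2762e-22 kg·m/s
Δλ = λ_C(1 − cos 166°) = 4.7805 pm
λ' = 9.9725 pm → p' = h/λ' = 6.6443e-23 kg·m/s

The scattered photon makes angle θ = 166° with the incident direction, so by the law of cosines:
|p⃗_e|² = p₀² + p'² − 2p₀p'cos θ
|p⃗_e|² = (1.2762e-22)² + (6.6443e-23)² − 2·1.2762e-22·6.6443e-23·cos(166°)
|p⃗_e| = 1.9276e-22 kg·m/s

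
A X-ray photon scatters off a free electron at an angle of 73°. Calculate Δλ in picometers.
1.7169 pm

Using the Compton scattering formula:
Δλ = λ_C(1 - cos θ)

where λ_C = h/(m_e·c) ≈ 2.4263 pm is the Compton wavelength of an electron.

For θ = 73°:
cos(73°) = 0.2924
1 - cos(73°) = 0.7076

Δλ = 2.4263 × 0.7076
Δλ = 1.7169 pm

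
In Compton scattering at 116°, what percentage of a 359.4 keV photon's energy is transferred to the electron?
0.5029 (or 50.29%)

Calculate initial and final photon energies:

Initial: E₀ = 359.4 keV → λ₀ = 3.4498 pm
Compton shift: Δλ = 3.4899 pm
Final wavelength: λ' = 6.9397 pm
Final energy: E' = 178.6596 keV

Fractional energy loss:
(E₀ - E')/E₀ = (359.4000 - 178.6596)/359.4000
= 180.7404/359.4000
= 0.5029
= 50.29%

(Intermediate values are shown rounded; full precision is carried through to the final answer.)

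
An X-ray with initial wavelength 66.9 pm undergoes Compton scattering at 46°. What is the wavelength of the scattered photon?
67.6409 pm

Using the Compton scattering formula:
λ' = λ + Δλ = λ + λ_C(1 - cos θ)

Given:
- Initial wavelength λ = 66.9 pm
- Scattering angle θ = 46°
- Compton wavelength λ_C ≈ 2.4263 pm

Calculate the shift:
Δλ = 2.4263 × (1 - cos(46°))
Δλ = 2.4263 × 0.3053
Δλ = 0.7409 pm

Final wavelength:
λ' = 66.9 + 0.7409 = 67.6409 pm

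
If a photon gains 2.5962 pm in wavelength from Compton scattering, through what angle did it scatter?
94.02°

From the Compton formula Δλ = λ_C(1 - cos θ), we can solve for θ:

cos θ = 1 - Δλ/λ_C

Given:
- Δλ = 2.5962 pm
- λ_C = h/(m_e·c) ≈ 2.42631024 pm

cos θ = 1 - 2.5962/2.42631024
cos θ = 1 - 1.070020
cos θ = -0.070020

θ = arccos(-0.070020)
θ = 94.02°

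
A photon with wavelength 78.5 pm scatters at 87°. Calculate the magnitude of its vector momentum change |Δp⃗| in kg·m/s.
1.1457e-23 kg·m/s

Photon momentum magnitude is p = h/λ.

Initial momentum:
p₀ = h/λ = 6.6261e-34/7.8500e-11 = 8.4409e-24 kg·m/s

After scattering:
λ' = λ + Δλ = 78.5 + 2.2993 = 80.7993 pm
p' = h/λ' = 6.6261e-34/8.0799e-11 = 8.2007e-24 kg·m/s

Momentum is a vector; the scattered photon's direction makes angle θ = 87° with the incident direction. The magnitude of the vector change Δp⃗ = p⃗₀ − p⃗' is found from the law of cosines:
|Δp⃗|² = p₀² + p'² − 2p₀p'cos θ
|Δp⃗|² = (8.4409e-24)² + (8.2007e-24)² − 2·8.4409e-24·8.2007e-24·cos(87°)
|Δp⃗| = 1.1457e-23 kg·m/s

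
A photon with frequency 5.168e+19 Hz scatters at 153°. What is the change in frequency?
2.282e+19 Hz (decrease)

Convert frequency to wavelength (c = 299792458 m/s):
λ₀ = c/f₀ = 299792458/5.168e+19 = 5.8009377e-12 m = 5.8009 pm

Calculate Compton shift:
Δλ = λ_C(1 - cos(153°)) = 4.5882 pm

Final wavelength:
λ' = λ₀ + Δλ = 5.8009 + 4.5882 = 10.3891 pm

Final frequency:
f' = c/λ' = 299792458/1.0389106e-11 = 2.8856425e+19 Hz

Frequency shift (decrease):
Δf = f₀ - f' = 5.168e+19 - 2.8856425e+19 = 2.282e+19 Hz

(Intermediate values are shown rounded; full precision is carried through to the final answer.)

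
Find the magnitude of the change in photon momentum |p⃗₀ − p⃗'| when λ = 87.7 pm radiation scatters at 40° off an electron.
5.1518e-24 kg·m/s

Photon momentum magnitude is p = h/λ.

Initial momentum:
p₀ = h/λ = 6.6261e-34/8.7700e-11 = 7.5554e-24 kg·m/s

After scattering:
λ' = λ + Δλ = 87.7 + 0.5676 = 88.2676 pm
p' = h/λ' = 6.6261e-34/8.8268e-11 = 7.5068e-24 kg·m/s

Momentum is a vector; the scattered photon's direction makes angle θ = 40° with the incident direction. The magnitude of the vector change Δp⃗ = p⃗₀ − p⃗' is found from the law of cosines:
|Δp⃗|² = p₀² + p'² − 2p₀p'cos θ
|Δp⃗|² = (7.5554e-24)² + (7.5068e-24)² − 2·7.5554e-24·7.5068e-24·cos(40°)
|Δp⃗| = 5.1518e-24 kg·m/s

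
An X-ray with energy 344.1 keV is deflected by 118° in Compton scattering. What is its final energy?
172.9560 keV

First convert energy to wavelength:
λ = hc/E, with hc ≈ 1239.842 keV·pm (i.e. 1239.842 eV·nm)

For E = 344.1 keV = 344100 eV:
λ = 1239.842 keV·pm / 344.1 keV
λ = 3.6031 pm

Calculate the Compton shift:
Δλ = λ_C(1 - cos(118°)) = 2.4263 × 1.4695
Δλ = 3.5654 pm

Final wavelength:
λ' = 3.6031 + 3.5654 = 7.1685 pm

Final energy:
E' = hc/λ' = 1239.842 / 7.1685 = 172.9560 keV

(Intermediate values are shown rounded; full precision is carried through to the final answer.)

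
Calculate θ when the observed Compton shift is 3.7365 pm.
122.68°

From the Compton formula Δλ = λ_C(1 - cos θ), we can solve for θ:

cos θ = 1 - Δλ/λ_C

Given:
- Δλ = 3.7365 pm
- λ_C = h/(m_e·c) ≈ 2.42631024 pm

cos θ = 1 - 3.7365/2.42631024
cos θ = 1 - 1.539993
cos θ = -0.539993

θ = arccos(-0.539993)
θ = 122.68°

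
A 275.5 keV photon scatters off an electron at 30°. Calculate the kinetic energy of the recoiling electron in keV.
18.5591 keV

By energy conservation: K_e = E_initial - E_final

First find the scattered photon energy:
Initial wavelength: λ = hc/E = 4.5003 pm
Compton shift: Δλ = λ_C(1 - cos(30°)) = 0.3251 pm
Final wavelength: λ' = 4.5003 + 0.3251 = 4.8254 pm
Final photon energy: E' = hc/λ' = 256.9409 keV

Electron kinetic energy:
K_e = E - E' = 275.5000 - 256.9409 = 18.5591 keV

(Intermediate values are shown rounded; full precision is carried through to the final answer.)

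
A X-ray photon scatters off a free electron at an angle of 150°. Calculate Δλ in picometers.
4.5276 pm

Using the Compton scattering formula:
Δλ = λ_C(1 - cos θ)

where λ_C = h/(m_e·c) ≈ 2.4263 pm is the Compton wavelength of an electron.

For θ = 150°:
cos(150°) = -0.8660
1 - cos(150°) = 1.8660

Δλ = 2.4263 × 1.8660
Δλ = 4.5276 pm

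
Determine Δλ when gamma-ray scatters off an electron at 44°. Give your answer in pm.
0.6810 pm

Using the Compton scattering formula:
Δλ = λ_C(1 - cos θ)

where λ_C = h/(m_e·c) ≈ 2.4263 pm is the Compton wavelength of an electron.

For θ = 44°:
cos(44°) = 0.7193
1 - cos(44°) = 0.2807

Δλ = 2.4263 × 0.2807
Δλ = 0.6810 pm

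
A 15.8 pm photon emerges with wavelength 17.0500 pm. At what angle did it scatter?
61.00°

First find the wavelength shift:
Δλ = λ' - λ = 17.0500 - 15.8 = 1.2500 pm

Using Δλ = λ_C(1 - cos θ), with λ_C = h/(m_e·c) ≈ 2.42631024 pm:
cos θ = 1 - Δλ/λ_C
cos θ = 1 - 1.2500/2.42631024
cos θ = 0.484814

θ = arccos(0.484814)
θ = 61.00°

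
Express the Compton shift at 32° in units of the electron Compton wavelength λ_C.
0.1520 λ_C

The Compton shift formula is:
Δλ = λ_C(1 - cos θ)

Dividing both sides by λ_C:
Δλ/λ_C = 1 - cos θ

For θ = 32°:
Δλ/λ_C = 1 - cos(32°)
Δλ/λ_C = 1 - 0.8480
Δλ/λ_C = 0.1520

This means the shift is 0.1520 × λ_C = 0.3687 pm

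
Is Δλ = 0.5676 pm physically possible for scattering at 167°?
No, inconsistent

Calculate the expected shift for θ = 167°:

Δλ_expected = λ_C(1 - cos(167°))
Δλ_expected = 2.4263 × (1 - cos(167°))
Δλ_expected = 2.4263 × 1.9744
Δλ_expected = 4.7904 pm

Given shift: 0.5676 pm
Expected shift: 4.7904 pm
Difference: 4.2228 pm

The values do not match. The given shift corresponds to θ ≈ 40.0°, not 167°.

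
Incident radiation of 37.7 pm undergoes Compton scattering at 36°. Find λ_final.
38.1634 pm

Using the Compton scattering formula:
λ' = λ + Δλ = λ + λ_C(1 - cos θ)

Given:
- Initial wavelength λ = 37.7 pm
- Scattering angle θ = 36°
- Compton wavelength λ_C ≈ 2.4263 pm

Calculate the shift:
Δλ = 2.4263 × (1 - cos(36°))
Δλ = 2.4263 × 0.1910
Δλ = 0.4634 pm

Final wavelength:
λ' = 37.7 + 0.4634 = 38.1634 pm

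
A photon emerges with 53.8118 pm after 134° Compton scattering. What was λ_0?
49.7000 pm

From λ' = λ + Δλ, we have λ = λ' - Δλ

First calculate the Compton shift:
Δλ = λ_C(1 - cos θ)
Δλ = 2.4263 × (1 - cos(134°))
Δλ = 2.4263 × 1.6947
Δλ = 4.1118 pm

Initial wavelength:
λ = λ' - Δλ
λ = 53.8118 - 4.1118
λ = 49.7000 pm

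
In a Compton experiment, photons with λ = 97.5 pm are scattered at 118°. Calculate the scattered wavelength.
101.0654 pm

Using the Compton scattering formula:
λ' = λ + Δλ = λ + λ_C(1 - cos θ)

Given:
- Initial wavelength λ = 97.5 pm
- Scattering angle θ = 118°
- Compton wavelength λ_C ≈ 2.4263 pm

Calculate the shift:
Δλ = 2.4263 × (1 - cos(118°))
Δλ = 2.4263 × 1.4695
Δλ = 3.5654 pm

Final wavelength:
λ' = 97.5 + 3.5654 = 101.0654 pm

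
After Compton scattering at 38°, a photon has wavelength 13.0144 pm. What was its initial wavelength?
12.5000 pm

From λ' = λ + Δλ, we have λ = λ' - Δλ

First calculate the Compton shift:
Δλ = λ_C(1 - cos θ)
Δλ = 2.4263 × (1 - cos(38°))
Δλ = 2.4263 × 0.2120
Δλ = 0.5144 pm

Initial wavelength:
λ = λ' - Δλ
λ = 13.0144 - 0.5144
λ = 12.5000 pm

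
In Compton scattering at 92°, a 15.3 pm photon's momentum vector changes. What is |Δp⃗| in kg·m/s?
5.8069e-23 kg·m/s

Photon momentum magnitude is p = h/λ.

Initial momentum:
p₀ = h/λ = 6.6261e-34/1.5300e-11 = 4.3308e-23 kg·m/s

After scattering:
λ' = λ + Δλ = 15.3 + 2.5110 = 17.8110 pm
p' = h/λ' = 6.6261e-34/1.7811e-11 = 3.7202e-23 kg·m/s

Momentum is a vector; the scattered photon's direction makes angle θ = 92° with the incident direction. The magnitude of the vector change Δp⃗ = p⃗₀ − p⃗' is found from the law of cosines:
|Δp⃗|² = p₀² + p'² − 2p₀p'cos θ
|Δp⃗|² = (4.3308e-23)² + (3.7202e-23)² − 2·4.3308e-23·3.7202e-23·cos(92°)
|Δp⃗| = 5.8069e-23 kg·m/s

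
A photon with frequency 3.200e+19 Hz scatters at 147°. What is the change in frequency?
1.032e+19 Hz (decrease)

Convert frequency to wavelength (c = 299792458 m/s):
λ₀ = c/f₀ = 299792458/3.200e+19 = 9.3685143e-12 m = 9.3685 pm

Calculate Compton shift:
Δλ = λ_C(1 - cos(147°)) = 4.4612 pm

Final wavelength:
λ' = λ₀ + Δλ = 9.3685 + 4.4612 = 13.8297 pm

Final frequency:
f' = c/λ' = 299792458/1.3829700e-11 = 2.1677438e+19 Hz

Frequency shift (decrease):
Δf = f₀ - f' = 3.200e+19 - 2.1677438e+19 = 1.032e+19 Hz

(Intermediate values are shown rounded; full precision is carried through to the final answer.)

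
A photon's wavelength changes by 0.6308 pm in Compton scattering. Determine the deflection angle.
42.27°

From the Compton formula Δλ = λ_C(1 - cos θ), we can solve for θ:

cos θ = 1 - Δλ/λ_C

Given:
- Δλ = 0.6308 pm
- λ_C = h/(m_e·c) ≈ 2.42631024 pm

cos θ = 1 - 0.6308/2.42631024
cos θ = 1 - 0.259983
cos θ = 0.740017

θ = arccos(0.740017)
θ = 42.27°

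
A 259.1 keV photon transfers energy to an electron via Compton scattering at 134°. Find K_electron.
119.7442 keV

By energy conservation: K_e = E_initial - E_final

First find the scattered photon energy:
Initial wavelength: λ = hc/E = 4.7852 pm
Compton shift: Δλ = λ_C(1 - cos(134°)) = 4.1118 pm
Final wavelength: λ' = 4.7852 + 4.1118 = 8.8970 pm
Final photon energy: E' = hc/λ' = 139.3558 keV

Electron kinetic energy:
K_e = E - E' = 259.1000 - 139.3558 = 119.7442 keV

(Intermediate values are shown rounded; full precision is carried through to the final answer.)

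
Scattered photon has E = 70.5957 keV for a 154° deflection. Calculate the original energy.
95.7000 keV

Convert final energy to wavelength (hc ≈ 1239.842 keV·pm):
λ' = hc/E' = 1239.842 / 70.5957 = 17.5626 pm

Calculate the Compton shift:
Δλ = λ_C(1 - cos(154°))
Δλ = 2.4263 × (1 - cos(154°))
Δλ = 4.6071 pm

Initial wavelength:
λ = λ' - Δλ = 17.5626 - 4.6071 = 12.9555 pm

Initial energy:
E = hc/λ = 1239.842 / 12.9555 = 95.7000 keV

(Intermediate values are shown rounded; full precision is carried through to the final answer.)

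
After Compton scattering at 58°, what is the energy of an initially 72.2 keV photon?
67.7032 keV

First convert energy to wavelength:
λ = hc/E, with hc ≈ 1239.842 keV·pm (i.e. 1239.842 eV·nm)

For E = 72.2 keV = 72200 eV:
λ = 1239.842 keV·pm / 72.2 keV
λ = 17.1723 pm

Calculate the Compton shift:
Δλ = λ_C(1 - cos(58°)) = 2.4263 × 0.4701
Δλ = 1.1406 pm

Final wavelength:
λ' = 17.1723 + 1.1406 = 18.3129 pm

Final energy:
E' = hc/λ' = 1239.842 / 18.3129 = 67.7032 keV

(Intermediate values are shown rounded; full precision is carried through to the final answer.)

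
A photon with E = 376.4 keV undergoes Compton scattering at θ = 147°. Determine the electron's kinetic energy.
216.5263 keV

By energy conservation: K_e = E_initial - E_final

First find the scattered photon energy:
Initial wavelength: λ = hc/E = 3.2939 pm
Compton shift: Δλ = λ_C(1 - cos(147°)) = 4.4612 pm
Final wavelength: λ' = 3.2939 + 4.4612 = 7.7551 pm
Final photon energy: E' = hc/λ' = 159.8737 keV

Electron kinetic energy:
K_e = E - E' = 376.4000 - 159.8737 = 216.5263 keV

(Intermediate values are shown rounded; full precision is carried through to the final answer.)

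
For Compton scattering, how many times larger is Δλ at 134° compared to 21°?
134° produces the larger shift by a factor of 25.514

Calculate both shifts using Δλ = λ_C(1 - cos θ):

For θ₁ = 21°:
Δλ₁ = 2.4263 × (1 - cos(21°))
Δλ₁ = 2.4263 × 0.0664
Δλ₁ = 0.1612 pm

For θ₂ = 134°:
Δλ₂ = 2.4263 × (1 - cos(134°))
Δλ₂ = 2.4263 × 1.6947
Δλ₂ = 4.1118 pm

The 134° angle produces the larger shift.
Ratio: 4.1118/0.1612 = 25.514

(Intermediate values are shown rounded; full precision is carried through to the final answer.)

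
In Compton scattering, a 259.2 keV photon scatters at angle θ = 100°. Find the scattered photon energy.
162.4749 keV

First convert energy to wavelength:
λ = hc/E, with hc ≈ 1239.842 keV·pm (i.e. 1239.842 eV·nm)

For E = 259.2 keV = 259200 eV:
λ = 1239.842 keV·pm / 259.2 keV
λ = 4.7833 pm

Calculate the Compton shift:
Δλ = λ_C(1 - cos(100°)) = 2.4263 × 1.1736
Δλ = 2.8476 pm

Final wavelength:
λ' = 4.7833 + 2.8476 = 7.6310 pm

Final energy:
E' = hc/λ' = 1239.842 / 7.6310 = 162.4749 keV

(Intermediate values are shown rounded; full precision is carried through to the final answer.)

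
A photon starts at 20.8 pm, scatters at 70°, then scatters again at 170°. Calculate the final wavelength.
27.2122 pm

Apply Compton shift twice:

First scattering at θ₁ = 70°:
Δλ₁ = λ_C(1 - cos(70°))
Δλ₁ = 2.4263 × 0.6580
Δλ₁ = 1.5965 pm

After first scattering:
λ₁ = 20.8 + 1.5965 = 22.3965 pm

Second scattering at θ₂ = 170°:
Δλ₂ = λ_C(1 - cos(170°))
Δλ₂ = 2.4263 × 1.9848
Δλ₂ = 4.8158 pm

Final wavelength:
λ₂ = 22.3965 + 4.8158 = 27.2122 pm

Total shift: Δλ_total = 1.5965 + 4.8158 = 6.4122 pm

(Intermediate values are shown rounded; full precision is carried through to the final answer.)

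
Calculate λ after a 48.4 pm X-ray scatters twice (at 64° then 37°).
50.2513 pm

Apply Compton shift twice:

First scattering at θ₁ = 64°:
Δλ₁ = λ_C(1 - cos(64°))
Δλ₁ = 2.4263 × 0.5616
Δλ₁ = 1.3627 pm

After first scattering:
λ₁ = 48.4 + 1.3627 = 49.7627 pm

Second scattering at θ₂ = 37°:
Δλ₂ = λ_C(1 - cos(37°))
Δλ₂ = 2.4263 × 0.2014
Δλ₂ = 0.4886 pm

Final wavelength:
λ₂ = 49.7627 + 0.4886 = 50.2513 pm

Total shift: Δλ_total = 1.3627 + 0.4886 = 1.8513 pm

(Intermediate values are shown rounded; full precision is carried through to the final answer.)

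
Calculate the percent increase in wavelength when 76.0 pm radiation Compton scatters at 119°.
4.7403%

Calculate the Compton shift:
Δλ = λ_C(1 - cos(119°))
Δλ = 2.4263 × (1 - cos(119°))
Δλ = 2.4263 × 1.4848
Δλ = 3.6026 pm

Percentage change:
(Δλ/λ₀) × 100 = (3.6026/76.0) × 100
= 4.7403%

(Intermediate values are shown rounded; full precision is carried through to the final answer.)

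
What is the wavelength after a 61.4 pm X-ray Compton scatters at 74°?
63.1575 pm

Using the Compton scattering formula:
λ' = λ + Δλ = λ + λ_C(1 - cos θ)

Given:
- Initial wavelength λ = 61.4 pm
- Scattering angle θ = 74°
- Compton wavelength λ_C ≈ 2.4263 pm

Calculate the shift:
Δλ = 2.4263 × (1 - cos(74°))
Δλ = 2.4263 × 0.7244
Δλ = 1.7575 pm

Final wavelength:
λ' = 61.4 + 1.7575 = 63.1575 pm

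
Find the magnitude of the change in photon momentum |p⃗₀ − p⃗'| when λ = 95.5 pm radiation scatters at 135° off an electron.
1.2554e-23 kg·m/s

Photon momentum magnitude is p = h/λ.

Initial momentum:
p₀ = h/λ = 6.6261e-34/9.5500e-11 = 6.9383e-24 kg·m/s

After scattering:
λ' = λ + Δλ = 95.5 + 4.1420 = 99.6420 pm
p' = h/λ' = 6.6261e-34/9.9642e-11 = 6.6499e-24 kg·m/s

Momentum is a vector; the scattered photon's direction makes angle θ = 135° with the incident direction. The magnitude of the vector change Δp⃗ = p⃗₀ − p⃗' is found from the law of cosines:
|Δp⃗|² = p₀² + p'² − 2p₀p'cos θ
|Δp⃗|² = (6.9383e-24)² + (6.6499e-24)² − 2·6.9383e-24·6.6499e-24·cos(135°)
|Δp⃗| = 1.2554e-23 kg·m/s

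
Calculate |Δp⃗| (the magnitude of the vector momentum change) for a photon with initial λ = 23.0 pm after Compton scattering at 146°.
5.0663e-23 kg·m/s

Photon momentum magnitude is p = h/λ.

Initial momentum:
p₀ = h/λ = 6.6261e-34/2.3000e-11 = 2.8809e-23 kg·m/s

After scattering:
λ' = λ + Δλ = 23.0 + 4.4378 = 27.4378 pm
p' = h/λ' = 6.6261e-34/2.7438e-11 = 2.4149e-23 kg·m/s

Momentum is a vector; the scattered photon's direction makes angle θ = 146° with the incident direction. The magnitude of the vector change Δp⃗ = p⃗₀ − p⃗' is found from the law of cosines:
|Δp⃗|² = p₀² + p'² − 2p₀p'cos θ
|Δp⃗|² = (2.8809e-23)² + (2.4149e-23)² − 2·2.8809e-23·2.4149e-23·cos(146°)
|Δp⃗| = 5.0663e-23 kg·m/s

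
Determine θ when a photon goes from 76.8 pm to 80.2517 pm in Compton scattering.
115.00°

First find the wavelength shift:
Δλ = λ' - λ = 80.2517 - 76.8 = 3.4517 pm

Using Δλ = λ_C(1 - cos θ), with λ_C = h/(m_e·c) ≈ 2.42631024 pm:
cos θ = 1 - Δλ/λ_C
cos θ = 1 - 3.4517/2.42631024
cos θ = -0.422613

θ = arccos(-0.422613)
θ = 115.00°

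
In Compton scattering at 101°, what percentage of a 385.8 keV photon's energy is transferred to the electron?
0.4734 (or 47.34%)

Calculate initial and final photon energies:

Initial: E₀ = 385.8 keV → λ₀ = 3.2137 pm
Compton shift: Δλ = 2.8893 pm
Final wavelength: λ' = 6.1030 pm
Final energy: E' = 203.1541 keV

Fractional energy loss:
(E₀ - E')/E₀ = (385.8000 - 203.1541)/385.8000
= 182.6459/385.8000
= 0.4734
= 47.34%

(Intermediate values are shown rounded; full precision is carried through to the final answer.)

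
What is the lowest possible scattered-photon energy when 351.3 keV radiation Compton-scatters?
147.9187 keV (at θ = 180°)

The scattered photon has minimum energy when its wavelength is maximum, i.e., when the Compton shift Δλ = λ_C(1 − cos θ) is maximum. This occurs at θ = 180° (backscattering), giving Δλ_max = 2λ_C = 4.8526 pm.

Initial wavelength: λ₀ = hc/E₀ = 3.5293 pm
Maximum final wavelength: λ'_max = λ₀ + 2λ_C = 3.5293 + 4.8526 = 8.3819 pm
Minimum final energy: E'_min = hc/λ'_max = 147.9187 keV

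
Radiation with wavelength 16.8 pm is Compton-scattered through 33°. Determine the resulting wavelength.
17.1914 pm

Using the Compton scattering formula:
λ' = λ + Δλ = λ + λ_C(1 - cos θ)

Given:
- Initial wavelength λ = 16.8 pm
- Scattering angle θ = 33°
- Compton wavelength λ_C ≈ 2.4263 pm

Calculate the shift:
Δλ = 2.4263 × (1 - cos(33°))
Δλ = 2.4263 × 0.1613
Δλ = 0.3914 pm

Final wavelength:
λ' = 16.8 + 0.3914 = 17.1914 pm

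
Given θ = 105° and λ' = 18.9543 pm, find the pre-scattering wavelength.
15.9000 pm

From λ' = λ + Δλ, we have λ = λ' - Δλ

First calculate the Compton shift:
Δλ = λ_C(1 - cos θ)
Δλ = 2.4263 × (1 - cos(105°))
Δλ = 2.4263 × 1.2588
Δλ = 3.0543 pm

Initial wavelength:
λ = λ' - Δλ
λ = 18.9543 - 3.0543
λ = 15.9000 pm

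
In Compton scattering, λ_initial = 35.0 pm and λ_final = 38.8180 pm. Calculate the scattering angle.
125.00°

First find the wavelength shift:
Δλ = λ' - λ = 38.8180 - 35.0 = 3.8180 pm

Using Δλ = λ_C(1 - cos θ), with λ_C = h/(m_e·c) ≈ 2.42631024 pm:
cos θ = 1 - Δλ/λ_C
cos θ = 1 - 3.8180/2.42631024
cos θ = -0.573583

θ = arccos(-0.573583)
θ = 125.00°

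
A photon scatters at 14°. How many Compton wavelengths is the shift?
0.0297 λ_C

The Compton shift formula is:
Δλ = λ_C(1 - cos θ)

Dividing both sides by λ_C:
Δλ/λ_C = 1 - cos θ

For θ = 14°:
Δλ/λ_C = 1 - cos(14°)
Δλ/λ_C = 1 - 0.9703
Δλ/λ_C = 0.0297

This means the shift is 0.0297 × λ_C = 0.0721 pm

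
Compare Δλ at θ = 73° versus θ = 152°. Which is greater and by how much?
152° produces the larger shift by a factor of 2.661

Calculate both shifts using Δλ = λ_C(1 - cos θ):

For θ₁ = 73°:
Δλ₁ = 2.4263 × (1 - cos(73°))
Δλ₁ = 2.4263 × 0.7076
Δλ₁ = 1.7169 pm

For θ₂ = 152°:
Δλ₂ = 2.4263 × (1 - cos(152°))
Δλ₂ = 2.4263 × 1.8829
Δλ₂ = 4.5686 pm

The 152° angle produces the larger shift.
Ratio: 4.5686/1.7169 = 2.661

(Intermediate values are shown rounded; full precision is carried through to the final answer.)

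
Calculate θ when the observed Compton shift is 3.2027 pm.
108.66°

From the Compton formula Δλ = λ_C(1 - cos θ), we can solve for θ:

cos θ = 1 - Δλ/λ_C

Given:
- Δλ = 3.2027 pm
- λ_C = h/(m_e·c) ≈ 2.42631024 pm

cos θ = 1 - 3.2027/2.42631024
cos θ = 1 - 1.319988
cos θ = -0.319988

θ = arccos(-0.319988)
θ = 108.66°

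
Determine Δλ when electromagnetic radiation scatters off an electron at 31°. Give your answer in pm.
0.3466 pm

Using the Compton scattering formula:
Δλ = λ_C(1 - cos θ)

where λ_C = h/(m_e·c) ≈ 2.4263 pm is the Compton wavelength of an electron.

For θ = 31°:
cos(31°) = 0.8572
1 - cos(31°) = 0.1428

Δλ = 2.4263 × 0.1428
Δλ = 0.3466 pm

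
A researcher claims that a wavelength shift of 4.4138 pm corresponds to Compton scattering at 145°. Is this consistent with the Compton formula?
Yes, consistent

Calculate the expected shift for θ = 145°:

Δλ_expected = λ_C(1 - cos(145°))
Δλ_expected = 2.4263 × (1 - cos(145°))
Δλ_expected = 2.4263 × 1.8192
Δλ_expected = 4.4138 pm

Given shift: 4.4138 pm
Expected shift: 4.4138 pm
Difference: 0.0000 pm

The values match. This is consistent with Compton scattering at the stated angle.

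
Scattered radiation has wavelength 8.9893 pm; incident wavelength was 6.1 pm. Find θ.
101.00°

First find the wavelength shift:
Δλ = λ' - λ = 8.9893 - 6.1 = 2.8893 pm

Using Δλ = λ_C(1 - cos θ), with λ_C = h/(m_e·c) ≈ 2.42631024 pm:
cos θ = 1 - Δλ/λ_C
cos θ = 1 - 2.8893/2.42631024
cos θ = -0.190821

θ = arccos(-0.190821)
θ = 101.00°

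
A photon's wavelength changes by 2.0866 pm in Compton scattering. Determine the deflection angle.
81.95°

From the Compton formula Δλ = λ_C(1 - cos θ), we can solve for θ:

cos θ = 1 - Δλ/λ_C

Given:
- Δλ = 2.0866 pm
- λ_C = h/(m_e·c) ≈ 2.42631024 pm

cos θ = 1 - 2.0866/2.42631024
cos θ = 1 - 0.859989
cos θ = 0.140011

θ = arccos(0.140011)
θ = 81.95°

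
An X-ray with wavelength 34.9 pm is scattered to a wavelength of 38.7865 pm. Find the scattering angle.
127.00°

First find the wavelength shift:
Δλ = λ' - λ = 38.7865 - 34.9 = 3.8865 pm

Using Δλ = λ_C(1 - cos θ), with λ_C = h/(m_e·c) ≈ 2.42631024 pm:
cos θ = 1 - Δλ/λ_C
cos θ = 1 - 3.8865/2.42631024
cos θ = -0.601815

θ = arccos(-0.601815)
θ = 127.00°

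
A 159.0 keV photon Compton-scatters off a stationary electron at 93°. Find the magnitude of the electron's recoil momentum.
1.0903e-22 kg·m/s

The electron is initially at rest, so by conservation of momentum:
p⃗_e = p⃗₀ − p⃗'  (incident photon momentum minus scattered photon momentum)

Photon momentum magnitudes (p = h/λ = E/c):
λ₀ = hc/E₀ = 7.7977 pm → p₀ = h/λ₀ = 8.4974e-23 kg·m/s
Δλ = λ_C(1 − cos 93°) = 2.5533 pm
λ' = 10.3510 pm → p' = h/λ' = 6.4014e-23 kg·m/s

The scattered photon makes angle θ = 93° with the incident direction, so by the law of cosines:
|p⃗_e|² = p₀² + p'² − 2p₀p'cos θ
|p⃗_e|² = (8.4974e-23)² + (6.4014e-23)² − 2·8.4974e-23·6.4014e-23·cos(93°)
|p⃗_e| = 1.0903e-22 kg·m/s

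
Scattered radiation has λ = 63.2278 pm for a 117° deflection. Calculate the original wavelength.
59.7000 pm

From λ' = λ + Δλ, we have λ = λ' - Δλ

First calculate the Compton shift:
Δλ = λ_C(1 - cos θ)
Δλ = 2.4263 × (1 - cos(117°))
Δλ = 2.4263 × 1.4540
Δλ = 3.5278 pm

Initial wavelength:
λ = λ' - Δλ
λ = 63.2278 - 3.5278
λ = 59.7000 pm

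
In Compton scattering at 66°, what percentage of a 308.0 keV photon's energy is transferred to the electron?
0.2634 (or 26.34%)

Calculate initial and final photon energies:

Initial: E₀ = 308.0 keV → λ₀ = 4.0255 pm
Compton shift: Δλ = 1.4394 pm
Final wavelength: λ' = 5.4649 pm
Final energy: E' = 226.8736 keV

Fractional energy loss:
(E₀ - E')/E₀ = (308.0000 - 226.8736)/308.0000
= 81.1264/308.0000
= 0.2634
= 26.34%

(Intermediate values are shown rounded; full precision is carried through to the final answer.)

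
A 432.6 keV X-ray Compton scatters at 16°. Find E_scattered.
418.8634 keV

First convert energy to wavelength:
λ = hc/E, with hc ≈ 1239.842 keV·pm (i.e. 1239.842 eV·nm)

For E = 432.6 keV = 432600 eV:
λ = 1239.842 keV·pm / 432.6 keV
λ = 2.8660 pm

Calculate the Compton shift:
Δλ = λ_C(1 - cos(16°)) = 2.4263 × 0.0387
Δλ = 0.0940 pm

Final wavelength:
λ' = 2.8660 + 0.0940 = 2.9600 pm

Final energy:
E' = hc/λ' = 1239.842 / 2.9600 = 418.8634 keV

(Intermediate values are shown rounded; full precision is carried through to the final answer.)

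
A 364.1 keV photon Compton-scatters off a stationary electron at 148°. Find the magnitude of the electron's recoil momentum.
2.6951e-22 kg·m/s

The electron is initially at rest, so by conservation of momentum:
p⃗_e = p⃗₀ − p⃗'  (incident photon momentum minus scattered photon momentum)

Photon momentum magnitudes (p = h/λ = E/c):
λ₀ = hc/E₀ = 3.4052 pm → p₀ = h/λ₀ = 1.9459e-22 kg·m/s
Δλ = λ_C(1 − cos 148°) = 4.4839 pm
λ' = 7.8892 pm → p' = h/λ' = 8.3990e-23 kg·m/s

The scattered photon makes angle θ = 148° with the incident direction, so by the law of cosines:
|p⃗_e|² = p₀² + p'² − 2p₀p'cos θ
|p⃗_e|² = (1.9459e-22)² + (8.3990e-23)² − 2·1.9459e-22·8.3990e-23·cos(148°)
|p⃗_e| = 2.6951e-22 kg·m/s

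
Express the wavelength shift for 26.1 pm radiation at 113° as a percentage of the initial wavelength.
12.9285%

Calculate the Compton shift:
Δλ = λ_C(1 - cos(113°))
Δλ = 2.4263 × (1 - cos(113°))
Δλ = 2.4263 × 1.3907
Δλ = 3.3743 pm

Percentage change:
(Δλ/λ₀) × 100 = (3.3743/26.1) × 100
= 12.9285%

(Intermediate values are shown rounded; full precision is carried through to the final answer.)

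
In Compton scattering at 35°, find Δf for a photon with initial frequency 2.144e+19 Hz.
6.523e+17 Hz (decrease)

Convert frequency to wavelength (c = 299792458 m/s):
λ₀ = c/f₀ = 299792458/2.144e+19 = 1.3982857e-11 m = 13.9829 pm

Calculate Compton shift:
Δλ = λ_C(1 - cos(35°)) = 0.4388 pm

Final wavelength:
λ' = λ₀ + Δλ = 13.9829 + 0.4388 = 14.4217 pm

Final frequency:
f' = c/λ' = 299792458/1.4421650e-11 = 2.0787666e+19 Hz

Frequency shift (decrease):
Δf = f₀ - f' = 2.144e+19 - 2.0787666e+19 = 6.523e+17 Hz

(Intermediate values are shown rounded; full precision is carried through to the final answer.)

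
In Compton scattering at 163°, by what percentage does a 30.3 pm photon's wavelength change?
15.6654%

Calculate the Compton shift:
Δλ = λ_C(1 - cos(163°))
Δλ = 2.4263 × (1 - cos(163°))
Δλ = 2.4263 × 1.9563
Δλ = 4.7466 pm

Percentage change:
(Δλ/λ₀) × 100 = (4.7466/30.3) × 100
= 15.6654%

(Intermediate values are shown rounded; full precision is carried through to the final answer.)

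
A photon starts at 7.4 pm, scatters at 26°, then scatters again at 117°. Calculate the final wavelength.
11.1734 pm

Apply Compton shift twice:

First scattering at θ₁ = 26°:
Δλ₁ = λ_C(1 - cos(26°))
Δλ₁ = 2.4263 × 0.1012
Δλ₁ = 0.2456 pm

After first scattering:
λ₁ = 7.4 + 0.2456 = 7.6456 pm

Second scattering at θ₂ = 117°:
Δλ₂ = λ_C(1 - cos(117°))
Δλ₂ = 2.4263 × 1.4540
Δλ₂ = 3.5278 pm

Final wavelength:
λ₂ = 7.6456 + 3.5278 = 11.1734 pm

Total shift: Δλ_total = 0.2456 + 3.5278 = 3.7734 pm

(Intermediate values are shown rounded; full precision is carried through to the final answer.)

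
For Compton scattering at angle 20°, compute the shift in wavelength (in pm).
0.1463 pm

Using the Compton scattering formula:
Δλ = λ_C(1 - cos θ)

where λ_C = h/(m_e·c) ≈ 2.4263 pm is the Compton wavelength of an electron.

For θ = 20°:
cos(20°) = 0.9397
1 - cos(20°) = 0.0603

Δλ = 2.4263 × 0.0603
Δλ = 0.1463 pm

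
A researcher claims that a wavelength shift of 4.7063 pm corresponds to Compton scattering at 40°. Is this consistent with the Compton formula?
No, inconsistent

Calculate the expected shift for θ = 40°:

Δλ_expected = λ_C(1 - cos(40°))
Δλ_expected = 2.4263 × (1 - cos(40°))
Δλ_expected = 2.4263 × 0.2340
Δλ_expected = 0.5676 pm

Given shift: 4.7063 pm
Expected shift: 0.5676 pm
Difference: 4.1386 pm

The values do not match. The given shift corresponds to θ ≈ 160.0°, not 40°.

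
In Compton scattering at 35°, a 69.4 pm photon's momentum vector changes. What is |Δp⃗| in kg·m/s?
5.7243e-24 kg·m/s

Photon momentum magnitude is p = h/λ.

Initial momentum:
p₀ = h/λ = 6.6261e-34/6.9400e-11 = 9.5477e-24 kg·m/s

After scattering:
λ' = λ + Δλ = 69.4 + 0.4388 = 69.8388 pm
p' = h/λ' = 6.6261e-34/6.9839e-11 = 9.4877e-24 kg·m/s

Momentum is a vector; the scattered photon's direction makes angle θ = 35° with the incident direction. The magnitude of the vector change Δp⃗ = p⃗₀ − p⃗' is found from the law of cosines:
|Δp⃗|² = p₀² + p'² − 2p₀p'cos θ
|Δp⃗|² = (9.5477e-24)² + (9.4877e-24)² − 2·9.5477e-24·9.4877e-24·cos(35°)
|Δp⃗| = 5.7243e-24 kg·m/s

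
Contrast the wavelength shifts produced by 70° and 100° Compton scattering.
100° produces the larger shift by a factor of 1.784

Calculate both shifts using Δλ = λ_C(1 - cos θ):

For θ₁ = 70°:
Δλ₁ = 2.4263 × (1 - cos(70°))
Δλ₁ = 2.4263 × 0.6580
Δλ₁ = 1.5965 pm

For θ₂ = 100°:
Δλ₂ = 2.4263 × (1 - cos(100°))
Δλ₂ = 2.4263 × 1.1736
Δλ₂ = 2.8476 pm

The 100° angle produces the larger shift.
Ratio: 2.8476/1.5965 = 1.784

(Intermediate values are shown rounded; full precision is carried through to the final answer.)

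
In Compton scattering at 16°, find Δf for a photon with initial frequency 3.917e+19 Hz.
4.752e+17 Hz (decrease)

Convert frequency to wavelength (c = 299792458 m/s):
λ₀ = c/f₀ = 299792458/3.917e+19 = 7.6536242e-12 m = 7.6536 pm

Calculate Compton shift:
Δλ = λ_C(1 - cos(16°)) = 0.0940 pm

Final wavelength:
λ' = λ₀ + Δλ = 7.6536 + 0.0940 = 7.7476 pm

Final frequency:
f' = c/λ' = 299792458/7.7476153e-12 = 3.8694804e+19 Hz

Frequency shift (decrease):
Δf = f₀ - f' = 3.917e+19 - 3.8694804e+19 = 4.752e+17 Hz

(Intermediate values are shown rounded; full precision is carried through to the final answer.)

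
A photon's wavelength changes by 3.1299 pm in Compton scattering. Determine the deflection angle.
106.86°

From the Compton formula Δλ = λ_C(1 - cos θ), we can solve for θ:

cos θ = 1 - Δλ/λ_C

Given:
- Δλ = 3.1299 pm
- λ_C = h/(m_e·c) ≈ 2.42631024 pm

cos θ = 1 - 3.1299/2.42631024
cos θ = 1 - 1.289983
cos θ = -0.289983

θ = arccos(-0.289983)
θ = 106.86°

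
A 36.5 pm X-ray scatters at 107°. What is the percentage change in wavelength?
8.5909%

Calculate the Compton shift:
Δλ = λ_C(1 - cos(107°))
Δλ = 2.4263 × (1 - cos(107°))
Δλ = 2.4263 × 1.2924
Δλ = 3.1357 pm

Percentage change:
(Δλ/λ₀) × 100 = (3.1357/36.5) × 100
= 8.5909%

(Intermediate values are shown rounded; full precision is carried through to the final answer.)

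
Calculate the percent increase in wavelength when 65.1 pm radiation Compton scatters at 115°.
5.3022%

Calculate the Compton shift:
Δλ = λ_C(1 - cos(115°))
Δλ = 2.4263 × (1 - cos(115°))
Δλ = 2.4263 × 1.4226
Δλ = 3.4517 pm

Percentage change:
(Δλ/λ₀) × 100 = (3.4517/65.1) × 100
= 5.3022%

(Intermediate values are shown rounded; full precision is carried through to the final answer.)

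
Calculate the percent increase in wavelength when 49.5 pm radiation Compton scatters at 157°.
9.4136%

Calculate the Compton shift:
Δλ = λ_C(1 - cos(157°))
Δλ = 2.4263 × (1 - cos(157°))
Δλ = 2.4263 × 1.9205
Δλ = 4.6597 pm

Percentage change:
(Δλ/λ₀) × 100 = (4.6597/49.5) × 100
= 9.4136%

(Intermediate values are shown rounded; full precision is carried through to the final answer.)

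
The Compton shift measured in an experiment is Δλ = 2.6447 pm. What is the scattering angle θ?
95.16°

From the Compton formula Δλ = λ_C(1 - cos θ), we can solve for θ:

cos θ = 1 - Δλ/λ_C

Given:
- Δλ = 2.6447 pm
- λ_C = h/(m_e·c) ≈ 2.42631024 pm

cos θ = 1 - 2.6447/2.42631024
cos θ = 1 - 1.090009
cos θ = -0.090009

θ = arccos(-0.090009)
θ = 95.16°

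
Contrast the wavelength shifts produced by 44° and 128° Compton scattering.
128° produces the larger shift by a factor of 5.757

Calculate both shifts using Δλ = λ_C(1 - cos θ):

For θ₁ = 44°:
Δλ₁ = 2.4263 × (1 - cos(44°))
Δλ₁ = 2.4263 × 0.2807
Δλ₁ = 0.6810 pm

For θ₂ = 128°:
Δλ₂ = 2.4263 × (1 - cos(128°))
Δλ₂ = 2.4263 × 1.6157
Δλ₂ = 3.9201 pm

The 128° angle produces the larger shift.
Ratio: 3.9201/0.6810 = 5.757

(Intermediate values are shown rounded; full precision is carried through to the final answer.)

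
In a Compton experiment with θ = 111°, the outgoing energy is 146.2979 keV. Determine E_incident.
239.4001 keV

Convert final energy to wavelength (hc ≈ 1239.842 keV·pm):
λ' = hc/E' = 1239.842 / 146.2979 = 8.4748 pm

Calculate the Compton shift:
Δλ = λ_C(1 - cos(111°))
Δλ = 2.4263 × (1 - cos(111°))
Δλ = 3.2958 pm

Initial wavelength:
λ = λ' - Δλ = 8.4748 - 3.2958 = 5.1790 pm

Initial energy:
E = hc/λ = 1239.842 / 5.1790 = 239.4001 keV

(Intermediate values are shown rounded; full precision is carried through to the final answer.)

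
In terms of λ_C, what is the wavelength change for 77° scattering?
0.7750 λ_C

The Compton shift formula is:
Δλ = λ_C(1 - cos θ)

Dividing both sides by λ_C:
Δλ/λ_C = 1 - cos θ

For θ = 77°:
Δλ/λ_C = 1 - cos(77°)
Δλ/λ_C = 1 - 0.2250
Δλ/λ_C = 0.7750

This means the shift is 0.7750 × λ_C = 1.8805 pm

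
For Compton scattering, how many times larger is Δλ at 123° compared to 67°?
123° produces the larger shift by a factor of 2.535

Calculate both shifts using Δλ = λ_C(1 - cos θ):

For θ₁ = 67°:
Δλ₁ = 2.4263 × (1 - cos(67°))
Δλ₁ = 2.4263 × 0.6093
Δλ₁ = 1.4783 pm

For θ₂ = 123°:
Δλ₂ = 2.4263 × (1 - cos(123°))
Δλ₂ = 2.4263 × 1.5446
Δλ₂ = 3.7478 pm

The 123° angle produces the larger shift.
Ratio: 3.7478/1.4783 = 2.535

(Intermediate values are shown rounded; full precision is carried through to the final answer.)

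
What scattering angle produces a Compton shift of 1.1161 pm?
57.32°

From the Compton formula Δλ = λ_C(1 - cos θ), we can solve for θ:

cos θ = 1 - Δλ/λ_C

Given:
- Δλ = 1.1161 pm
- λ_C = h/(m_e·c) ≈ 2.42631024 pm

cos θ = 1 - 1.1161/2.42631024
cos θ = 1 - 0.459999
cos θ = 0.540001

θ = arccos(0.540001)
θ = 57.32°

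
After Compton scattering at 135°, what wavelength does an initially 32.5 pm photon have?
36.6420 pm

Using the Compton formula: λ' = λ + λ_C(1 − cos θ)

For θ = 135°, cos θ = -√2/2 (exact) ≈ -0.7071, so:
1 − cos 135° = 1 − (-√2/2) ≈ 1.7071

Δλ = λ_C × 1.7071 = 2.4263 × 1.7071 = 4.1420 pm

λ' = 32.5 + 4.1420 = 36.6420 pm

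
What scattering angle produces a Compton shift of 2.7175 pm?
96.89°

From the Compton formula Δλ = λ_C(1 - cos θ), we can solve for θ:

cos θ = 1 - Δλ/λ_C

Given:
- Δλ = 2.7175 pm
- λ_C = h/(m_e·c) ≈ 2.42631024 pm

cos θ = 1 - 2.7175/2.42631024
cos θ = 1 - 1.120013
cos θ = -0.120013

θ = arccos(-0.120013)
θ = 96.89°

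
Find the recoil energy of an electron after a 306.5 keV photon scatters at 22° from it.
12.8264 keV

By energy conservation: K_e = E_initial - E_final

First find the scattered photon energy:
Initial wavelength: λ = hc/E = 4.0452 pm
Compton shift: Δλ = λ_C(1 - cos(22°)) = 0.1767 pm
Final wavelength: λ' = 4.0452 + 0.1767 = 4.2218 pm
Final photon energy: E' = hc/λ' = 293.6736 keV

Electron kinetic energy:
K_e = E - E' = 306.5000 - 293.6736 = 12.8264 keV

(Intermediate values are shown rounded; full precision is carried through to the final answer.)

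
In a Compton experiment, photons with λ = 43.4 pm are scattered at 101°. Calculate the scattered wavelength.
46.2893 pm

Using the Compton scattering formula:
λ' = λ + Δλ = λ + λ_C(1 - cos θ)

Given:
- Initial wavelength λ = 43.4 pm
- Scattering angle θ = 101°
- Compton wavelength λ_C ≈ 2.4263 pm

Calculate the shift:
Δλ = 2.4263 × (1 - cos(101°))
Δλ = 2.4263 × 1.1908
Δλ = 2.8893 pm

Final wavelength:
λ' = 43.4 + 2.8893 = 46.2893 pm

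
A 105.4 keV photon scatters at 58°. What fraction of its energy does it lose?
0.0884 (or 8.84%)

Calculate initial and final photon energies:

Initial: E₀ = 105.4 keV → λ₀ = 11.7632 pm
Compton shift: Δλ = 1.1406 pm
Final wavelength: λ' = 12.9038 pm
Final energy: E' = 96.0837 keV

Fractional energy loss:
(E₀ - E')/E₀ = (105.4000 - 96.0837)/105.4000
= 9.3163/105.4000
= 0.0884
= 8.84%

(Intermediate values are shown rounded; full precision is carried through to the final answer.)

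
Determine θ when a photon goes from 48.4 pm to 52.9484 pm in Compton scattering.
151.00°

First find the wavelength shift:
Δλ = λ' - λ = 52.9484 - 48.4 = 4.5484 pm

Using Δλ = λ_C(1 - cos θ), with λ_C = h/(m_e·c) ≈ 2.42631024 pm:
cos θ = 1 - Δλ/λ_C
cos θ = 1 - 4.5484/2.42631024
cos θ = -0.874616

θ = arccos(-0.874616)
θ = 151.00°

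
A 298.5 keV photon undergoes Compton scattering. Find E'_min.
137.6655 keV (at θ = 180°)

The scattered photon has minimum energy when its wavelength is maximum, i.e., when the Compton shift Δλ = λ_C(1 − cos θ) is maximum. This occurs at θ = 180° (backscattering), giving Δλ_max = 2λ_C = 4.8526 pm.

Initial wavelength: λ₀ = hc/E₀ = 4.1536 pm
Maximum final wavelength: λ'_max = λ₀ + 2λ_C = 4.1536 + 4.8526 = 9.0062 pm
Minimum final energy: E'_min = hc/λ'_max = 137.6655 keV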